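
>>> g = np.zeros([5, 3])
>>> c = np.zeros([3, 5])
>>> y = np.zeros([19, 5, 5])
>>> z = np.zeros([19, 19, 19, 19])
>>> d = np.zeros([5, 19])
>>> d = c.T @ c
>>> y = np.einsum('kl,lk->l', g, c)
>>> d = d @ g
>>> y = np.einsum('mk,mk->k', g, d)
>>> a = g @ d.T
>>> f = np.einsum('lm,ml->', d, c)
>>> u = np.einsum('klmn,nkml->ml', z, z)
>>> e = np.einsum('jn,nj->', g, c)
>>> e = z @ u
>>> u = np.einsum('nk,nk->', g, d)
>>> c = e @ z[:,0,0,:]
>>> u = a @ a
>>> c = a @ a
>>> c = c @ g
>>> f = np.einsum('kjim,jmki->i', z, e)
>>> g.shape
(5, 3)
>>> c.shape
(5, 3)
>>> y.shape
(3,)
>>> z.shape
(19, 19, 19, 19)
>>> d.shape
(5, 3)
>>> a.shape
(5, 5)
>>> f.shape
(19,)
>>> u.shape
(5, 5)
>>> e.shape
(19, 19, 19, 19)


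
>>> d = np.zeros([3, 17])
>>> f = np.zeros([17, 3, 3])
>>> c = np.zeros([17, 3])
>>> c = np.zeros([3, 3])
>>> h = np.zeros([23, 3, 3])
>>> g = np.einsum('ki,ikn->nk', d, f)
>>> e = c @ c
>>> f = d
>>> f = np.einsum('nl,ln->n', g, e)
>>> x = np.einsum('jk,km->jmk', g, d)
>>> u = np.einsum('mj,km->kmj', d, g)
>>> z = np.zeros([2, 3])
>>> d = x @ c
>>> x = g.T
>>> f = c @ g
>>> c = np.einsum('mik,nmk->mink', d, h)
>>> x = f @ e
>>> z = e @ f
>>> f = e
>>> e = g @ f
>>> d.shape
(3, 17, 3)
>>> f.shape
(3, 3)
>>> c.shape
(3, 17, 23, 3)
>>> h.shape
(23, 3, 3)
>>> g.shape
(3, 3)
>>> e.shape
(3, 3)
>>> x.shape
(3, 3)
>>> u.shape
(3, 3, 17)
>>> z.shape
(3, 3)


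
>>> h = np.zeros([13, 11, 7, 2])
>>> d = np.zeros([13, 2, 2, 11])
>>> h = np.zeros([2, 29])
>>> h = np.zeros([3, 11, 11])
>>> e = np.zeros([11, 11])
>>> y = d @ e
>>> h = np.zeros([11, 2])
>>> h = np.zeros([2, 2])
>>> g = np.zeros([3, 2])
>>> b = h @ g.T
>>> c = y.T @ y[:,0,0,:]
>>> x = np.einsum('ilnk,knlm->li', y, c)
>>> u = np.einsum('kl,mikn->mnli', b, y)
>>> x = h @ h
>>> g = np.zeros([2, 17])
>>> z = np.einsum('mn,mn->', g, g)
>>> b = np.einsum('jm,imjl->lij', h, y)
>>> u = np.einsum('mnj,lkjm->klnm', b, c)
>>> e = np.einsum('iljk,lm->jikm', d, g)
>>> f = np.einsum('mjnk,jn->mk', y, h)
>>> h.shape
(2, 2)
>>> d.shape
(13, 2, 2, 11)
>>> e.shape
(2, 13, 11, 17)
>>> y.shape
(13, 2, 2, 11)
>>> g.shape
(2, 17)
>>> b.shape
(11, 13, 2)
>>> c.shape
(11, 2, 2, 11)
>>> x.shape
(2, 2)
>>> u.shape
(2, 11, 13, 11)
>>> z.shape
()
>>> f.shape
(13, 11)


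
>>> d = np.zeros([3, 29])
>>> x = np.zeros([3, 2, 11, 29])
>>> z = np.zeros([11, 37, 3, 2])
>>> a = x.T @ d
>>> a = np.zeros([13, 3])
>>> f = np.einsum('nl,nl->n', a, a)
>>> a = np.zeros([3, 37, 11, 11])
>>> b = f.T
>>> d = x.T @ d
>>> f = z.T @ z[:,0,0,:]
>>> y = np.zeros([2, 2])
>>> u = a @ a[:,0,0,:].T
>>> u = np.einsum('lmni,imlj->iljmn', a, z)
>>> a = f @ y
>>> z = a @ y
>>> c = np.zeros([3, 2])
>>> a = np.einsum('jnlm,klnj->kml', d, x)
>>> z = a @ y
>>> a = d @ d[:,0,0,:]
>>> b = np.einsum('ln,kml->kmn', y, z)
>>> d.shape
(29, 11, 2, 29)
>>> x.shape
(3, 2, 11, 29)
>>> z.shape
(3, 29, 2)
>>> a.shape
(29, 11, 2, 29)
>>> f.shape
(2, 3, 37, 2)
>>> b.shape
(3, 29, 2)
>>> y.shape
(2, 2)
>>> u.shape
(11, 3, 2, 37, 11)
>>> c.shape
(3, 2)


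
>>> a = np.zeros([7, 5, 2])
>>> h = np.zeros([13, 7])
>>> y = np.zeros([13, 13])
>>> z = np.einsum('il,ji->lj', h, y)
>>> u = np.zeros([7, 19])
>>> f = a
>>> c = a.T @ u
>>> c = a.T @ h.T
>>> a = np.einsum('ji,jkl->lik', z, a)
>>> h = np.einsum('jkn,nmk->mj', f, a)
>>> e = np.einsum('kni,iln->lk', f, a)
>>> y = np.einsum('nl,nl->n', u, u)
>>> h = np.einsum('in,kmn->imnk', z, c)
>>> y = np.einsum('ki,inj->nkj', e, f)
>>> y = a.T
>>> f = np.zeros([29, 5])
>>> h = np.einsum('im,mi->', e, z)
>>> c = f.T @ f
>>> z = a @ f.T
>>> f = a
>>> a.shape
(2, 13, 5)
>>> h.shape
()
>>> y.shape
(5, 13, 2)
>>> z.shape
(2, 13, 29)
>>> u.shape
(7, 19)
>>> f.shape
(2, 13, 5)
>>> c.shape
(5, 5)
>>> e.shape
(13, 7)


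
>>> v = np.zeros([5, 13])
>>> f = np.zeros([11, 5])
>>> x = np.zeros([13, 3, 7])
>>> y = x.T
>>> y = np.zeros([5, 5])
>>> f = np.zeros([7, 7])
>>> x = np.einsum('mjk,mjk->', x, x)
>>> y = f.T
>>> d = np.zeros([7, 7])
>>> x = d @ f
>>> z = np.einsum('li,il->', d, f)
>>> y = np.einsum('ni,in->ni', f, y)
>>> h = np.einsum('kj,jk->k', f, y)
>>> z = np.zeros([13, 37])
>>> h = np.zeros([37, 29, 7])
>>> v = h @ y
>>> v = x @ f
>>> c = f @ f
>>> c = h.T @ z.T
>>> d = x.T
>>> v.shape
(7, 7)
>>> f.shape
(7, 7)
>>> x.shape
(7, 7)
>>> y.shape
(7, 7)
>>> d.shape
(7, 7)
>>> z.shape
(13, 37)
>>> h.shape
(37, 29, 7)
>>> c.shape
(7, 29, 13)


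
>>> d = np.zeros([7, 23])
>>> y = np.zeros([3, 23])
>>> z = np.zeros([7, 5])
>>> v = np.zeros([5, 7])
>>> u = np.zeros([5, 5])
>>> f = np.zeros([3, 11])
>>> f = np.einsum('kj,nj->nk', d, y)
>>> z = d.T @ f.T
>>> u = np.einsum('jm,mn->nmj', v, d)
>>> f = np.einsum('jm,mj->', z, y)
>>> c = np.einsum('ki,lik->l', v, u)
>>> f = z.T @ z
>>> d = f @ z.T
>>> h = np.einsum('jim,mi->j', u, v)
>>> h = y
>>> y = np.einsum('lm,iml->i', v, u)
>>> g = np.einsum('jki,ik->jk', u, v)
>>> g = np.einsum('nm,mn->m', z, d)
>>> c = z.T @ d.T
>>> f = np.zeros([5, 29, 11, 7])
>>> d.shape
(3, 23)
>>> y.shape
(23,)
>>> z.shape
(23, 3)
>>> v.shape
(5, 7)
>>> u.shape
(23, 7, 5)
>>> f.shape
(5, 29, 11, 7)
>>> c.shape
(3, 3)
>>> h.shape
(3, 23)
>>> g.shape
(3,)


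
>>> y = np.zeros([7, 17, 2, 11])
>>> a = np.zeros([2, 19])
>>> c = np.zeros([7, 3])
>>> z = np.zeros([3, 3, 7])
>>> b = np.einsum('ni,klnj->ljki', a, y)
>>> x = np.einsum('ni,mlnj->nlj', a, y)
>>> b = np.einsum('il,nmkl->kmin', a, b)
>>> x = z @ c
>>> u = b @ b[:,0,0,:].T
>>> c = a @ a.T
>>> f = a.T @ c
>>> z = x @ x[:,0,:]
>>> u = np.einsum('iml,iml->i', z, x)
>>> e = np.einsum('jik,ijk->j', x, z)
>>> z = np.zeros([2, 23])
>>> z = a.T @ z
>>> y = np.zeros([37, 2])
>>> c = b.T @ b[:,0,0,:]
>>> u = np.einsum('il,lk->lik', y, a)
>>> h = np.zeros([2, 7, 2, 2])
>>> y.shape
(37, 2)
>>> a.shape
(2, 19)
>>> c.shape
(17, 2, 11, 17)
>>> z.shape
(19, 23)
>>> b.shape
(7, 11, 2, 17)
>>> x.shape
(3, 3, 3)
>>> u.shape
(2, 37, 19)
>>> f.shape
(19, 2)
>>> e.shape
(3,)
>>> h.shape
(2, 7, 2, 2)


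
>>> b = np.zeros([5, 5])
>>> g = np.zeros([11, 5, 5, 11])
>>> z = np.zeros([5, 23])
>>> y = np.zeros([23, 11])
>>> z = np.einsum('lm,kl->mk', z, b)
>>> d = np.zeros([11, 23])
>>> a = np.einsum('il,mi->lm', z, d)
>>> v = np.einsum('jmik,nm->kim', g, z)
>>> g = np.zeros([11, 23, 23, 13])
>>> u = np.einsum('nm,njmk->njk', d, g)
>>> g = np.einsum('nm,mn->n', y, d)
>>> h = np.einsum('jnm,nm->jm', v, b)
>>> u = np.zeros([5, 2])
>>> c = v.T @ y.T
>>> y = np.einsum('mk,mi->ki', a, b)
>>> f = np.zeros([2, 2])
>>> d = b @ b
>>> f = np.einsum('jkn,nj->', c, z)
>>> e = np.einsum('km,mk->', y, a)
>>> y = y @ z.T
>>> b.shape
(5, 5)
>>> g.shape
(23,)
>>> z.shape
(23, 5)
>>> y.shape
(11, 23)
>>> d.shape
(5, 5)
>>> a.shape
(5, 11)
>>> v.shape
(11, 5, 5)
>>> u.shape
(5, 2)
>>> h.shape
(11, 5)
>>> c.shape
(5, 5, 23)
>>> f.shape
()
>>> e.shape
()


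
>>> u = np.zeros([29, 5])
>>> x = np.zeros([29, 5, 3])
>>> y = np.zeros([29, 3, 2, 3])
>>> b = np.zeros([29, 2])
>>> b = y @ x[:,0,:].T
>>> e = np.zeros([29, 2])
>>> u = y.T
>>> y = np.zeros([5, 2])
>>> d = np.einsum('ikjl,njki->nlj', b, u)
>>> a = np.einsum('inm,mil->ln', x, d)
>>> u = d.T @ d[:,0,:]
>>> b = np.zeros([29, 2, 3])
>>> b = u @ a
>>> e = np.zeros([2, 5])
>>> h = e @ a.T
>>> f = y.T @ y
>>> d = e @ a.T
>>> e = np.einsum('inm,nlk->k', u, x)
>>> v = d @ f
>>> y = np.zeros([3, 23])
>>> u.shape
(2, 29, 2)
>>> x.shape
(29, 5, 3)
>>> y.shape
(3, 23)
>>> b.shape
(2, 29, 5)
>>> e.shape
(3,)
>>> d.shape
(2, 2)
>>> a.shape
(2, 5)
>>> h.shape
(2, 2)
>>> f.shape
(2, 2)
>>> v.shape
(2, 2)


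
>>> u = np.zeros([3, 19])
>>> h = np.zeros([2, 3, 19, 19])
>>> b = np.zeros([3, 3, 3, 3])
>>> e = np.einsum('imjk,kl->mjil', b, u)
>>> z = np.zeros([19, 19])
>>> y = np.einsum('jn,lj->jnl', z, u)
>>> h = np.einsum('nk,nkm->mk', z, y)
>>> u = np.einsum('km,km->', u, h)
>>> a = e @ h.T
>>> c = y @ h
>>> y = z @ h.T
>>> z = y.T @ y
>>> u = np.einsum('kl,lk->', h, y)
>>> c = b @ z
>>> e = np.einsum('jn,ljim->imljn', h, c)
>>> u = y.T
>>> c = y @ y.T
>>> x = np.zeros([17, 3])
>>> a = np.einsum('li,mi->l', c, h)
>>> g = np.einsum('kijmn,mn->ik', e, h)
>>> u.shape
(3, 19)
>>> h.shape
(3, 19)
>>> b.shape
(3, 3, 3, 3)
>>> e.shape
(3, 3, 3, 3, 19)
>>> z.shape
(3, 3)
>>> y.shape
(19, 3)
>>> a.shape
(19,)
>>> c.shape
(19, 19)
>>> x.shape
(17, 3)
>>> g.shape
(3, 3)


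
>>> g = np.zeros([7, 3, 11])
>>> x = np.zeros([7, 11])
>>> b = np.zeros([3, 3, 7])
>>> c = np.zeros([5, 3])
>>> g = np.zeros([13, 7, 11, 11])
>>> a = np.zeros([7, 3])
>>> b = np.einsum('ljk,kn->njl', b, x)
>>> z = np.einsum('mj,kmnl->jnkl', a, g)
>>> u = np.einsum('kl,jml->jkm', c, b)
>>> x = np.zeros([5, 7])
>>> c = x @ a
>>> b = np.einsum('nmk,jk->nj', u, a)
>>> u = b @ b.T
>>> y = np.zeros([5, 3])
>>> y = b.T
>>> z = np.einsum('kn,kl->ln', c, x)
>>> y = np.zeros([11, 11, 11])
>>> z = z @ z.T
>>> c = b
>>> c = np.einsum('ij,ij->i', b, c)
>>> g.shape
(13, 7, 11, 11)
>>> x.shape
(5, 7)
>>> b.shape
(11, 7)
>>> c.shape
(11,)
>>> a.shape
(7, 3)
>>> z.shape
(7, 7)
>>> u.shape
(11, 11)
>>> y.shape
(11, 11, 11)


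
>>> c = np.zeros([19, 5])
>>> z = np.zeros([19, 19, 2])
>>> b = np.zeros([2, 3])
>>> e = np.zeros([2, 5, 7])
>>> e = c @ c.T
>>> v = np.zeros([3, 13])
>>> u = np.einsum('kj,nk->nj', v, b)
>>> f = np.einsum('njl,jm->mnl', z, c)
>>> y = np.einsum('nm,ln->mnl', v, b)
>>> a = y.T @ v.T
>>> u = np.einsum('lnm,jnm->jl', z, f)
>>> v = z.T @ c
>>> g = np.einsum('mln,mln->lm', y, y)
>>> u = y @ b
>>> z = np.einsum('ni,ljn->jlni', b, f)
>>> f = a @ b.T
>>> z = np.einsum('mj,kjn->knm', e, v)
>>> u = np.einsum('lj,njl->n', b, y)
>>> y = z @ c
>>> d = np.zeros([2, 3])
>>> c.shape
(19, 5)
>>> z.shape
(2, 5, 19)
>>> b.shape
(2, 3)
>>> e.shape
(19, 19)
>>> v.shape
(2, 19, 5)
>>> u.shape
(13,)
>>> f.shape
(2, 3, 2)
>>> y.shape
(2, 5, 5)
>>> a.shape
(2, 3, 3)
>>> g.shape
(3, 13)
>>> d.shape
(2, 3)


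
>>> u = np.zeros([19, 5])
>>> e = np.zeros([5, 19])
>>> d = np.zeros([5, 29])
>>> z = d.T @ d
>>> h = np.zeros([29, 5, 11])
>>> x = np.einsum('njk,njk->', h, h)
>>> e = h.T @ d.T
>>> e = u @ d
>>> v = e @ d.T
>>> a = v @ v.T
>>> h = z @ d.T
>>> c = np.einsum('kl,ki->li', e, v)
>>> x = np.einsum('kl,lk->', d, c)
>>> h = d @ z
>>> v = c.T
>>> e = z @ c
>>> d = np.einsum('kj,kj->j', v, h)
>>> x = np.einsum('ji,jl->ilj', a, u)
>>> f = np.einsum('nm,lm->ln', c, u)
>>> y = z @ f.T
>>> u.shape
(19, 5)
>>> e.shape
(29, 5)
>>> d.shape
(29,)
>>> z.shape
(29, 29)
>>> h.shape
(5, 29)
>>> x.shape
(19, 5, 19)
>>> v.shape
(5, 29)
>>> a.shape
(19, 19)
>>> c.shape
(29, 5)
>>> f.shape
(19, 29)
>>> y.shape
(29, 19)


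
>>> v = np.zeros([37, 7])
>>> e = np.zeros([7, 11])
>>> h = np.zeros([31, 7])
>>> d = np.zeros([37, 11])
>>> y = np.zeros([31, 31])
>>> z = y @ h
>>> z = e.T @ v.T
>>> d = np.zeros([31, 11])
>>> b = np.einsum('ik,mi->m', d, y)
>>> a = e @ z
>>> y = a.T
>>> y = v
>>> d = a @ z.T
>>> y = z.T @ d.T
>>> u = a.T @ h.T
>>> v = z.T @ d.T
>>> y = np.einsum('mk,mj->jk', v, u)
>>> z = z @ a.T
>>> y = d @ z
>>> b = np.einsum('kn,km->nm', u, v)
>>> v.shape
(37, 7)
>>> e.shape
(7, 11)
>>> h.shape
(31, 7)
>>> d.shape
(7, 11)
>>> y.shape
(7, 7)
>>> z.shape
(11, 7)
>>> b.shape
(31, 7)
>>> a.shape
(7, 37)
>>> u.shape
(37, 31)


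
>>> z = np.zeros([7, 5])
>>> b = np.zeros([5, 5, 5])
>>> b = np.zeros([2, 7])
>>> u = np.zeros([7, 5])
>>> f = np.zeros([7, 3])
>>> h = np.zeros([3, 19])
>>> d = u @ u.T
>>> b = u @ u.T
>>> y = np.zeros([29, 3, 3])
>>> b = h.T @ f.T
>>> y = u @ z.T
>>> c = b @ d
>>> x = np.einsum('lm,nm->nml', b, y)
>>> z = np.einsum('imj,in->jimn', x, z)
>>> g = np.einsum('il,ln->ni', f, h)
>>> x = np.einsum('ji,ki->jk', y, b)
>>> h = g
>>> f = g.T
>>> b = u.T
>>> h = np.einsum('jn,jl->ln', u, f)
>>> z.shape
(19, 7, 7, 5)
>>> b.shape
(5, 7)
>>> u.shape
(7, 5)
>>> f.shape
(7, 19)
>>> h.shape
(19, 5)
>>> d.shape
(7, 7)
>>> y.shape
(7, 7)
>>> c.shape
(19, 7)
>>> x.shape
(7, 19)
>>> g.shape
(19, 7)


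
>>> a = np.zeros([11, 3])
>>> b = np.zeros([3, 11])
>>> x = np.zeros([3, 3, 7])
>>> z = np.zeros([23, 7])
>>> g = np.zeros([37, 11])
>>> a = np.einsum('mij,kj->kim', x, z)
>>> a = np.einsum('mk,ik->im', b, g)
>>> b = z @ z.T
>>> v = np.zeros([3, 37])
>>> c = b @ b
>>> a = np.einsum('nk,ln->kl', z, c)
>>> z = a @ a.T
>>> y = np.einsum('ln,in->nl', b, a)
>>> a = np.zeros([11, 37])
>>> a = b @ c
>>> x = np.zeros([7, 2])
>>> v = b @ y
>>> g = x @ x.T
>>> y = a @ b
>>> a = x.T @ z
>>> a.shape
(2, 7)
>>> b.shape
(23, 23)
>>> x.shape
(7, 2)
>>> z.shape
(7, 7)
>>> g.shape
(7, 7)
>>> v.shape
(23, 23)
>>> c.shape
(23, 23)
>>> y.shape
(23, 23)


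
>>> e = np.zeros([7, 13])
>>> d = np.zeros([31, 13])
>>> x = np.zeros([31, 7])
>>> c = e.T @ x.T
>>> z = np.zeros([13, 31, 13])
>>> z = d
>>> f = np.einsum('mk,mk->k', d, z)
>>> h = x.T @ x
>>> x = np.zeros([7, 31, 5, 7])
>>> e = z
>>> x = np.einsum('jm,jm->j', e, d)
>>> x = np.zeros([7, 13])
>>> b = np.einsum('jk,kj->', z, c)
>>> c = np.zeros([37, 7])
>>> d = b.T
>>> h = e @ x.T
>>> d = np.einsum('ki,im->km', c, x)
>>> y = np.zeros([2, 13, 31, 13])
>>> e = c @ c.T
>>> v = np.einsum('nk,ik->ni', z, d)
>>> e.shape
(37, 37)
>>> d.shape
(37, 13)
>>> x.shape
(7, 13)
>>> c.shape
(37, 7)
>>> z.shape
(31, 13)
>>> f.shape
(13,)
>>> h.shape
(31, 7)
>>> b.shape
()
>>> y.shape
(2, 13, 31, 13)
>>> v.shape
(31, 37)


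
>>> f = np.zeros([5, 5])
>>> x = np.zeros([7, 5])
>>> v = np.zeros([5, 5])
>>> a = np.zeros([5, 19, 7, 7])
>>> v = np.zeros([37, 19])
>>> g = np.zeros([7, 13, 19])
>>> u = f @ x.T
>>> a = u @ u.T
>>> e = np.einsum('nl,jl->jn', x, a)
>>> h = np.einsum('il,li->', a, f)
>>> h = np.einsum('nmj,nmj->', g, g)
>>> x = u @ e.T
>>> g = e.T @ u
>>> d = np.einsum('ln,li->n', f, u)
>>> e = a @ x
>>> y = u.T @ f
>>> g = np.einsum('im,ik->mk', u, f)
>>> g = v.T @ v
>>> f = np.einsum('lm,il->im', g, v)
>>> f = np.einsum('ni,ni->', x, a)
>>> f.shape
()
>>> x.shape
(5, 5)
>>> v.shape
(37, 19)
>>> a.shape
(5, 5)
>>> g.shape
(19, 19)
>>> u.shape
(5, 7)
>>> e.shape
(5, 5)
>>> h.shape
()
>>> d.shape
(5,)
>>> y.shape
(7, 5)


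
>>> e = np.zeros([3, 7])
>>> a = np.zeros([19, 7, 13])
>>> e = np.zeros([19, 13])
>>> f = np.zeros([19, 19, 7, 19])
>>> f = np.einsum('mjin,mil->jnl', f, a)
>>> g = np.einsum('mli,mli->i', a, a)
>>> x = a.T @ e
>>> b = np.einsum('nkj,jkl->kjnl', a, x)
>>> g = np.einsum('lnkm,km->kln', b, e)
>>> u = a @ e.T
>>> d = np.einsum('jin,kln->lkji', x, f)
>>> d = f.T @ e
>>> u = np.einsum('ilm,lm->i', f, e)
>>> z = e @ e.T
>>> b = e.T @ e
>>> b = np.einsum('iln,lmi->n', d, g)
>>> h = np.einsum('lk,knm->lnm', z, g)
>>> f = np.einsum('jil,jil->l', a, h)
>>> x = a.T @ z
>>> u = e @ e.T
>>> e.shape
(19, 13)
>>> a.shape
(19, 7, 13)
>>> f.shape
(13,)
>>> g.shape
(19, 7, 13)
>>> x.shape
(13, 7, 19)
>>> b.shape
(13,)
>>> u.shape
(19, 19)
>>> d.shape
(13, 19, 13)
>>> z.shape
(19, 19)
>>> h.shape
(19, 7, 13)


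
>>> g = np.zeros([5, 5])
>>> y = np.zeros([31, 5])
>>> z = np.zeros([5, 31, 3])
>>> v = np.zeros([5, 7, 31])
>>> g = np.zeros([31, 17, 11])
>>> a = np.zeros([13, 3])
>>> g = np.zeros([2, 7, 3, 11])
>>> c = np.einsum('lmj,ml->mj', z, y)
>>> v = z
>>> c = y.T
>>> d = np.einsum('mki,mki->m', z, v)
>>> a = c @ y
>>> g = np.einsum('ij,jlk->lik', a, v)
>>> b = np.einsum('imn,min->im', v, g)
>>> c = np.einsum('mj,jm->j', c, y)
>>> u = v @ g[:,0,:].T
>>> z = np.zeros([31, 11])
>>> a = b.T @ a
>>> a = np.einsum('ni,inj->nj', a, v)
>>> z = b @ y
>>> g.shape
(31, 5, 3)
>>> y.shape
(31, 5)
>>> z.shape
(5, 5)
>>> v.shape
(5, 31, 3)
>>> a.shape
(31, 3)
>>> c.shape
(31,)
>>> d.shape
(5,)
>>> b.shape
(5, 31)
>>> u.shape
(5, 31, 31)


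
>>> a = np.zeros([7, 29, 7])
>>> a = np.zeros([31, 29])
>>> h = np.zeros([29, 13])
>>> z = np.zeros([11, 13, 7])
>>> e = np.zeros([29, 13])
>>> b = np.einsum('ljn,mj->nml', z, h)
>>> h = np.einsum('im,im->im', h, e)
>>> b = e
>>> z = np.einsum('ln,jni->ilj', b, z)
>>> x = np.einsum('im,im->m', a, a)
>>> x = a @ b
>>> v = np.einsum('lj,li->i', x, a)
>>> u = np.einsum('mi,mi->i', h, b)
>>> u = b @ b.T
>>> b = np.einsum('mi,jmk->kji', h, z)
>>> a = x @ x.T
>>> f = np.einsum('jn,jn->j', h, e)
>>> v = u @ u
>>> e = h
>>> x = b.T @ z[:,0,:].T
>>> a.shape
(31, 31)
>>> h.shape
(29, 13)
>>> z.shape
(7, 29, 11)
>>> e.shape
(29, 13)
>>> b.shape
(11, 7, 13)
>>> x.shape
(13, 7, 7)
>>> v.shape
(29, 29)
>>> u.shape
(29, 29)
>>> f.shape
(29,)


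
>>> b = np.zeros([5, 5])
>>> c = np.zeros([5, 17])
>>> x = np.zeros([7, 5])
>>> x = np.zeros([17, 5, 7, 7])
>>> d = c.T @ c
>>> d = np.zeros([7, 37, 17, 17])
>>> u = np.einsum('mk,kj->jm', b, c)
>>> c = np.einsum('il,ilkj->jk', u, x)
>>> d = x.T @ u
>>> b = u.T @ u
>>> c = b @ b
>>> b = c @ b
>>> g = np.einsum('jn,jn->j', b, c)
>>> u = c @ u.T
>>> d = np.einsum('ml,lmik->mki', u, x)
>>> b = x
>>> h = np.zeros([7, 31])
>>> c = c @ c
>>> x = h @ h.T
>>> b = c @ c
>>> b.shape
(5, 5)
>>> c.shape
(5, 5)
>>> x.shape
(7, 7)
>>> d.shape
(5, 7, 7)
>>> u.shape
(5, 17)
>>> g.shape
(5,)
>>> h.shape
(7, 31)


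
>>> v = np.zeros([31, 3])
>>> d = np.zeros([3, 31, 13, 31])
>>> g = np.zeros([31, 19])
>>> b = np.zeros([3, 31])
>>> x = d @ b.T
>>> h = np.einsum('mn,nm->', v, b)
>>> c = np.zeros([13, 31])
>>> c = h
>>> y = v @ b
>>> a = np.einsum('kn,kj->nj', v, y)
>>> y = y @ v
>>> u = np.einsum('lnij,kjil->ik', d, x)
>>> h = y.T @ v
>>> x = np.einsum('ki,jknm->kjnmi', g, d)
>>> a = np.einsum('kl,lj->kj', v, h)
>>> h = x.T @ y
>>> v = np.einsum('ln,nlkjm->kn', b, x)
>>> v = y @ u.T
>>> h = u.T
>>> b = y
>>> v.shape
(31, 13)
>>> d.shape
(3, 31, 13, 31)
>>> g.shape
(31, 19)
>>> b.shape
(31, 3)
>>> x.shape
(31, 3, 13, 31, 19)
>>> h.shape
(3, 13)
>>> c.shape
()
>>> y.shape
(31, 3)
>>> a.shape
(31, 3)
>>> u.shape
(13, 3)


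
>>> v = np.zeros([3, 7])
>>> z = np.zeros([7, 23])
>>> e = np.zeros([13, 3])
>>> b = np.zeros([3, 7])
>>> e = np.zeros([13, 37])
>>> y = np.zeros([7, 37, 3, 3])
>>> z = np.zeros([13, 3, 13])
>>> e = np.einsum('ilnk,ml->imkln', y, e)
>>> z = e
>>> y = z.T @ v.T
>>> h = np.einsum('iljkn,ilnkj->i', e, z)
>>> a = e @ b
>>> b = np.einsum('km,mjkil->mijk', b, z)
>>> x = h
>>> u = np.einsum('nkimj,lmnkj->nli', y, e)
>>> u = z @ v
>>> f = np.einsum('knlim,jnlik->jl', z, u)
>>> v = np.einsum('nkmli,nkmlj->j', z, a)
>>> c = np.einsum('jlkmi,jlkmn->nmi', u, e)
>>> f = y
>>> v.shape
(7,)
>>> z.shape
(7, 13, 3, 37, 3)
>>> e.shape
(7, 13, 3, 37, 3)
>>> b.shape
(7, 37, 13, 3)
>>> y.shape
(3, 37, 3, 13, 3)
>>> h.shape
(7,)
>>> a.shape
(7, 13, 3, 37, 7)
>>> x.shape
(7,)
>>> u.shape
(7, 13, 3, 37, 7)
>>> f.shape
(3, 37, 3, 13, 3)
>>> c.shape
(3, 37, 7)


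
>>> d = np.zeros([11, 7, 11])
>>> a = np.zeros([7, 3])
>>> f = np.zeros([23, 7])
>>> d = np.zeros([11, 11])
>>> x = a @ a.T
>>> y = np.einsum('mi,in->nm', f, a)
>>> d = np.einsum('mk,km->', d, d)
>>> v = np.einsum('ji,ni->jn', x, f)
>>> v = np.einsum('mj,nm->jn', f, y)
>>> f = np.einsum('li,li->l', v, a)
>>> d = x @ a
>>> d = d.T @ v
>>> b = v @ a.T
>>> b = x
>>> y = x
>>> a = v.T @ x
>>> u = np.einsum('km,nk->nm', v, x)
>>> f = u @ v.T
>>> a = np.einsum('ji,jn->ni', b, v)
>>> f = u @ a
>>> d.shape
(3, 3)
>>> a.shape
(3, 7)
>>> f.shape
(7, 7)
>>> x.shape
(7, 7)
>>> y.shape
(7, 7)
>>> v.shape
(7, 3)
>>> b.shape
(7, 7)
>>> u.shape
(7, 3)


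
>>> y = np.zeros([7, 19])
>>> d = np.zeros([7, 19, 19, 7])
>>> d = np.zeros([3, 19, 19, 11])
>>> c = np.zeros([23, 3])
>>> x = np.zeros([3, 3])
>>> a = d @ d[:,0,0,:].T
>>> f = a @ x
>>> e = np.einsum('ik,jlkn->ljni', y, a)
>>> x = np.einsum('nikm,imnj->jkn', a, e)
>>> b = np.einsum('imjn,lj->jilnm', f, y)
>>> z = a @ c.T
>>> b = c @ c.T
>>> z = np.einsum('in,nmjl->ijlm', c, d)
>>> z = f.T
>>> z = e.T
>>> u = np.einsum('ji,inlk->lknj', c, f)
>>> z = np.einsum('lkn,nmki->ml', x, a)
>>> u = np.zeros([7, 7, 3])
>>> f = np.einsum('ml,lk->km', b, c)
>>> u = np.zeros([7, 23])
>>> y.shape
(7, 19)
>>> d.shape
(3, 19, 19, 11)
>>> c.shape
(23, 3)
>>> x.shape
(7, 19, 3)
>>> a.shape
(3, 19, 19, 3)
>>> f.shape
(3, 23)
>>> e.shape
(19, 3, 3, 7)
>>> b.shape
(23, 23)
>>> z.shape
(19, 7)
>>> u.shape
(7, 23)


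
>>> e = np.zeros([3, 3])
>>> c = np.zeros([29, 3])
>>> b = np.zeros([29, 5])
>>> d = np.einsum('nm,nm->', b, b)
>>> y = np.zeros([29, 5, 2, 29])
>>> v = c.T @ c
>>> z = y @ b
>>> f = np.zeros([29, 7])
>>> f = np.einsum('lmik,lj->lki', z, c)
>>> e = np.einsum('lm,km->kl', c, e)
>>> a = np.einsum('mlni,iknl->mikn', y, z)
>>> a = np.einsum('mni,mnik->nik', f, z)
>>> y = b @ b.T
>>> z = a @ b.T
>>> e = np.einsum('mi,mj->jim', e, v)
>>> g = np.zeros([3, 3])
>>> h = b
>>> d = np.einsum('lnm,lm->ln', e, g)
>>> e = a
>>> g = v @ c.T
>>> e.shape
(5, 2, 5)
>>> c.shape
(29, 3)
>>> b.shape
(29, 5)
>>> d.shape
(3, 29)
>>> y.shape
(29, 29)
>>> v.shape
(3, 3)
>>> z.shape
(5, 2, 29)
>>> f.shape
(29, 5, 2)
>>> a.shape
(5, 2, 5)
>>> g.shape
(3, 29)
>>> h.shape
(29, 5)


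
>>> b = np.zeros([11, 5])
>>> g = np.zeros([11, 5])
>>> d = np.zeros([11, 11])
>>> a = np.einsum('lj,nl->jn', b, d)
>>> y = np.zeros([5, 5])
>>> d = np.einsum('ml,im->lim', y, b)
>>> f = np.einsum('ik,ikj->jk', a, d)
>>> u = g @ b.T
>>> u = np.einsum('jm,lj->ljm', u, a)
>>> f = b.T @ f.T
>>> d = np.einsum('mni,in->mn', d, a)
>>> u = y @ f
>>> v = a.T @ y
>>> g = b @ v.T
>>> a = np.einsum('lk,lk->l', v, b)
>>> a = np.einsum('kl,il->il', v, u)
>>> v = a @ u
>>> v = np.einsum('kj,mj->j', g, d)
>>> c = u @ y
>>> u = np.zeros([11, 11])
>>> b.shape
(11, 5)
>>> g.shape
(11, 11)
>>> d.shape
(5, 11)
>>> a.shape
(5, 5)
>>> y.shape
(5, 5)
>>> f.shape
(5, 5)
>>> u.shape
(11, 11)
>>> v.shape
(11,)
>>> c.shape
(5, 5)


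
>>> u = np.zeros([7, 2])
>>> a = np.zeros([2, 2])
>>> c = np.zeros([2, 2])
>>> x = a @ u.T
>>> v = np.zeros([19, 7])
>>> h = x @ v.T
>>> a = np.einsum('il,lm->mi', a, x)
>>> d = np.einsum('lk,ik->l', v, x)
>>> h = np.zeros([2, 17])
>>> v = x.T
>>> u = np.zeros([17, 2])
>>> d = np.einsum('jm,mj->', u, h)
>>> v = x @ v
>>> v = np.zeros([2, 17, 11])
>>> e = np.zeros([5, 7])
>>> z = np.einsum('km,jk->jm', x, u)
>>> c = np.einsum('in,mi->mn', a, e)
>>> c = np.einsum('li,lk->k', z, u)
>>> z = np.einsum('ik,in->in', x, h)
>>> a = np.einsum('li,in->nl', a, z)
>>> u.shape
(17, 2)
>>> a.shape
(17, 7)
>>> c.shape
(2,)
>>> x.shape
(2, 7)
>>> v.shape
(2, 17, 11)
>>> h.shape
(2, 17)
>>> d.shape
()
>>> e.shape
(5, 7)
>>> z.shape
(2, 17)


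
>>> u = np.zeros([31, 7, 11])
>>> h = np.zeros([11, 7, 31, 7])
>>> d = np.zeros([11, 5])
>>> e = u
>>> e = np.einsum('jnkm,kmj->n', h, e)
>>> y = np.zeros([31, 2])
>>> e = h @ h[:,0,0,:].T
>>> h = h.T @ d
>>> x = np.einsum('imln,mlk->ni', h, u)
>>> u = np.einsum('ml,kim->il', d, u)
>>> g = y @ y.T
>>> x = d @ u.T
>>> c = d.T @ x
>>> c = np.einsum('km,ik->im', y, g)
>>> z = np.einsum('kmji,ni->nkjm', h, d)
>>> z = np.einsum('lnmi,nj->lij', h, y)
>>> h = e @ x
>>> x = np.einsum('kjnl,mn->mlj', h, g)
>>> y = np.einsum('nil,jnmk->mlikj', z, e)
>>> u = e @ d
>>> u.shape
(11, 7, 31, 5)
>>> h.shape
(11, 7, 31, 7)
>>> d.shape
(11, 5)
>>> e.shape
(11, 7, 31, 11)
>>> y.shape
(31, 2, 5, 11, 11)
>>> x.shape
(31, 7, 7)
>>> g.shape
(31, 31)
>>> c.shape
(31, 2)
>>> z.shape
(7, 5, 2)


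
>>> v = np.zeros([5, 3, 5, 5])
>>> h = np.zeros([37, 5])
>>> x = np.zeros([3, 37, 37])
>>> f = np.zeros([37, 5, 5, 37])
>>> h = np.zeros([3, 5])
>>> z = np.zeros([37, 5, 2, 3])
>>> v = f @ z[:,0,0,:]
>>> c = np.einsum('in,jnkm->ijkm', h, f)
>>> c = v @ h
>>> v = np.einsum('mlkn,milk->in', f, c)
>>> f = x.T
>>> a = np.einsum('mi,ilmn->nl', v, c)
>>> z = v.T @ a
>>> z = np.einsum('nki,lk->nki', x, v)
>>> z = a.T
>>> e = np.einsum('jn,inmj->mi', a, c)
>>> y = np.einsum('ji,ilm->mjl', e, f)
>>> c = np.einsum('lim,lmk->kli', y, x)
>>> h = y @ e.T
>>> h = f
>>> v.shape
(5, 37)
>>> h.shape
(37, 37, 3)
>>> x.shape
(3, 37, 37)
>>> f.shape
(37, 37, 3)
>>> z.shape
(5, 5)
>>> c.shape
(37, 3, 5)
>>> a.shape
(5, 5)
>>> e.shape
(5, 37)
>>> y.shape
(3, 5, 37)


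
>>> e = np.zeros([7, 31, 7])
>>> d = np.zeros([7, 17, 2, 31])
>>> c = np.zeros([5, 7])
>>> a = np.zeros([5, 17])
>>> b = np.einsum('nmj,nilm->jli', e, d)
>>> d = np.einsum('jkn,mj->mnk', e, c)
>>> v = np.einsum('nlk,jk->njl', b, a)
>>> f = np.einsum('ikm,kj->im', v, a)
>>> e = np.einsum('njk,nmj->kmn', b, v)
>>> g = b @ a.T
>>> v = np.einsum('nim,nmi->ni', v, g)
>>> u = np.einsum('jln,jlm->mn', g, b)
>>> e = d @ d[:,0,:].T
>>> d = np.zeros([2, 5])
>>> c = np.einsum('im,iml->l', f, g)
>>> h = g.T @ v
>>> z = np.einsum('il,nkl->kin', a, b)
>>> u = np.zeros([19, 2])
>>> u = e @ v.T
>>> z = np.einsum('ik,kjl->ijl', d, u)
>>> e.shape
(5, 7, 5)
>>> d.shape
(2, 5)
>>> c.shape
(5,)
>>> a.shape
(5, 17)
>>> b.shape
(7, 2, 17)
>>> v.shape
(7, 5)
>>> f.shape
(7, 2)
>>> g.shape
(7, 2, 5)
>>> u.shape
(5, 7, 7)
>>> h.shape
(5, 2, 5)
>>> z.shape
(2, 7, 7)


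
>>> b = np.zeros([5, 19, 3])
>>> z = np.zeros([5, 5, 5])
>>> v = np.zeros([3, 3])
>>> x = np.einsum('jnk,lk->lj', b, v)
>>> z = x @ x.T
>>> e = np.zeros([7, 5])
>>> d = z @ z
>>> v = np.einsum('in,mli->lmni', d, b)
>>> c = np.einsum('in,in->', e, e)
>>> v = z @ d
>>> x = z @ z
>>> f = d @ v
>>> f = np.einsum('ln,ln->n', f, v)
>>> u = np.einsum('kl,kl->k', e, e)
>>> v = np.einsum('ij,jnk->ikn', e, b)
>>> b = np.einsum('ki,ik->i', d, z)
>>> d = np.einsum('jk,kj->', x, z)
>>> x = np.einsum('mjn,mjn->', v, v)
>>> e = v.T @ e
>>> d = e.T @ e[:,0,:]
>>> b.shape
(3,)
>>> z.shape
(3, 3)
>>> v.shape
(7, 3, 19)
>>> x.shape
()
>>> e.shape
(19, 3, 5)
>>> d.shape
(5, 3, 5)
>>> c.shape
()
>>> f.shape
(3,)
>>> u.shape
(7,)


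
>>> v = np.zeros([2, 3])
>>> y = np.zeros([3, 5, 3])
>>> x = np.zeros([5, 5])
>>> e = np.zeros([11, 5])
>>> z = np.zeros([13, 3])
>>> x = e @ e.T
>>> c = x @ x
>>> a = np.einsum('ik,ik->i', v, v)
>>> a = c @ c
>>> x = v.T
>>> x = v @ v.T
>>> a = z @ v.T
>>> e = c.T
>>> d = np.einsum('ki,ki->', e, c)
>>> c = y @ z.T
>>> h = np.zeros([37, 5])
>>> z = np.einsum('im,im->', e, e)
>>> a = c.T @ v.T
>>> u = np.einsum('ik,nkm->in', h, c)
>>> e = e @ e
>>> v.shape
(2, 3)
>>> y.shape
(3, 5, 3)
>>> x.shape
(2, 2)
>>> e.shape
(11, 11)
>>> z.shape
()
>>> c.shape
(3, 5, 13)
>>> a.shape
(13, 5, 2)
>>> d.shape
()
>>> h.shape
(37, 5)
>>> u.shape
(37, 3)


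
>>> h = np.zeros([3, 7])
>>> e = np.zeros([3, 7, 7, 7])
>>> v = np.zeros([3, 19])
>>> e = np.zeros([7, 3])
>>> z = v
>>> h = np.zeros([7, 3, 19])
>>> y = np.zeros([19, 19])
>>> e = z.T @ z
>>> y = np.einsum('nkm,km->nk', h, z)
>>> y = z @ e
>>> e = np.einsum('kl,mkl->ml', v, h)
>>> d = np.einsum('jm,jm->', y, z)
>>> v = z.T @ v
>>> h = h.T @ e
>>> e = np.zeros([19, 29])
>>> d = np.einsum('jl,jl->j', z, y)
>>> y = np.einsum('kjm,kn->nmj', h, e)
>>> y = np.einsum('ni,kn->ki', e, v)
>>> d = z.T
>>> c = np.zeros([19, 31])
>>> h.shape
(19, 3, 19)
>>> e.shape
(19, 29)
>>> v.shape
(19, 19)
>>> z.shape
(3, 19)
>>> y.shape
(19, 29)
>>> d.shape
(19, 3)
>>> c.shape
(19, 31)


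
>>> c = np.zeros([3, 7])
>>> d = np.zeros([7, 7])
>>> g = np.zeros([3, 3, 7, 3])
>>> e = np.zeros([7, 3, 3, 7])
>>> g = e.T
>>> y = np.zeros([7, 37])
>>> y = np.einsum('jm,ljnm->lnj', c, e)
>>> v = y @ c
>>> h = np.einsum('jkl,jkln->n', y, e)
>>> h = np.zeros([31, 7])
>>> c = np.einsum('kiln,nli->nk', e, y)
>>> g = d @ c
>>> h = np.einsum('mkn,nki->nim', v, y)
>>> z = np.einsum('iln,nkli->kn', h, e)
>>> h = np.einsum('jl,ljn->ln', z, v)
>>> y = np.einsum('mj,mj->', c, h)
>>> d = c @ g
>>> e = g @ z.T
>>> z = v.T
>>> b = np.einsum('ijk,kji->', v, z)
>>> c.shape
(7, 7)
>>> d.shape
(7, 7)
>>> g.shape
(7, 7)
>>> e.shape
(7, 3)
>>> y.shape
()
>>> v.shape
(7, 3, 7)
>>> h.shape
(7, 7)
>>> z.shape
(7, 3, 7)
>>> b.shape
()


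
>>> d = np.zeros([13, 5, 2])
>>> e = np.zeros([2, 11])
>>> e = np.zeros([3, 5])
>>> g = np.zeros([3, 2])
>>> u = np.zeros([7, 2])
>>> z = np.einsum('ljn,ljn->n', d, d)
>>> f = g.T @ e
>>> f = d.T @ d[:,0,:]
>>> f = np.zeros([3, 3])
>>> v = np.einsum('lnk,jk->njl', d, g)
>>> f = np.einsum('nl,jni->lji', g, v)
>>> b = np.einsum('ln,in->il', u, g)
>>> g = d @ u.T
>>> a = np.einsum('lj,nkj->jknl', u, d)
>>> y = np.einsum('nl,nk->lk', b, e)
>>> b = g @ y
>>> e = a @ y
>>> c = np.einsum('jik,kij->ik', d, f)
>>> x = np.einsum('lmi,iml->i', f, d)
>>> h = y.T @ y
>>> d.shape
(13, 5, 2)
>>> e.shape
(2, 5, 13, 5)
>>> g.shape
(13, 5, 7)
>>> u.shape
(7, 2)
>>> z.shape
(2,)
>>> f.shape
(2, 5, 13)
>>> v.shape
(5, 3, 13)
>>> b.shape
(13, 5, 5)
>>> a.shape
(2, 5, 13, 7)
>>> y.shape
(7, 5)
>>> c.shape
(5, 2)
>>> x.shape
(13,)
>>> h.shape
(5, 5)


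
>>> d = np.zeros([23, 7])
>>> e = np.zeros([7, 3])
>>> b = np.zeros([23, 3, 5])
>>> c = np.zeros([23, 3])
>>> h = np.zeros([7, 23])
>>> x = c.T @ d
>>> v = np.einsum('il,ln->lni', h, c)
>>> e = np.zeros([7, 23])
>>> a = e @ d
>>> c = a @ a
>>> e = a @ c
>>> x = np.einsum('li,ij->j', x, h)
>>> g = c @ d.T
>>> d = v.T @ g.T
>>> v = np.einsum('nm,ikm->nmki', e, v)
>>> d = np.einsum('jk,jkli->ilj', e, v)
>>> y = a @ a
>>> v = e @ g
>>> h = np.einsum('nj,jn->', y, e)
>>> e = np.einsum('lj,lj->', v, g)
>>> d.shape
(23, 3, 7)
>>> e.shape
()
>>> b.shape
(23, 3, 5)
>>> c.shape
(7, 7)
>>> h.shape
()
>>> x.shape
(23,)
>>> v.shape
(7, 23)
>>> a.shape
(7, 7)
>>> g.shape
(7, 23)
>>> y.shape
(7, 7)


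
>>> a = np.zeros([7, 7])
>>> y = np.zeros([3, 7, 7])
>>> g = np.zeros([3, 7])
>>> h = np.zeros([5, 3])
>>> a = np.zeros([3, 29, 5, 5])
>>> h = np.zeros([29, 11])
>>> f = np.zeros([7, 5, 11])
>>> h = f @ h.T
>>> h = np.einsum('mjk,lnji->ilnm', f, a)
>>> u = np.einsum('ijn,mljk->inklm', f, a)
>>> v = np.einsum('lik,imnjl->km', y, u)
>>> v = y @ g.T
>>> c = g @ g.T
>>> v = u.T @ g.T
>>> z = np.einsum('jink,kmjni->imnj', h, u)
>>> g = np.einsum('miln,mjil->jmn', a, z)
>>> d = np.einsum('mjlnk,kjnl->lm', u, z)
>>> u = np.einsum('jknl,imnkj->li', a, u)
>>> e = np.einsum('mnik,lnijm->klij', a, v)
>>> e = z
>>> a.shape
(3, 29, 5, 5)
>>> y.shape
(3, 7, 7)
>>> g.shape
(11, 3, 5)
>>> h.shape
(5, 3, 29, 7)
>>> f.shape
(7, 5, 11)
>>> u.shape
(5, 7)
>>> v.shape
(3, 29, 5, 11, 3)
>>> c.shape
(3, 3)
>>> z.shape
(3, 11, 29, 5)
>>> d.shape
(5, 7)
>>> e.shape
(3, 11, 29, 5)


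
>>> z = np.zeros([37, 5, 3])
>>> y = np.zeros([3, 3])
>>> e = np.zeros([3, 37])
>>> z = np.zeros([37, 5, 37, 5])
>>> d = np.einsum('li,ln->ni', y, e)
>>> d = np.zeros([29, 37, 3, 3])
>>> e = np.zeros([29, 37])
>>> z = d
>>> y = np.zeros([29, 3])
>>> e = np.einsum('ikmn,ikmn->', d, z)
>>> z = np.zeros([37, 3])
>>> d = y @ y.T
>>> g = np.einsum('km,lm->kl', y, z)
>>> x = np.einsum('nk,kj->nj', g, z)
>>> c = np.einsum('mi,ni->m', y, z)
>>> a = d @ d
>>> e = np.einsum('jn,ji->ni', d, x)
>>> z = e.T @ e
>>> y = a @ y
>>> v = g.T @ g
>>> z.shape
(3, 3)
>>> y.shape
(29, 3)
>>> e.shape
(29, 3)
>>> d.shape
(29, 29)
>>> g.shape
(29, 37)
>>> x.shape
(29, 3)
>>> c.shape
(29,)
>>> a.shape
(29, 29)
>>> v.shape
(37, 37)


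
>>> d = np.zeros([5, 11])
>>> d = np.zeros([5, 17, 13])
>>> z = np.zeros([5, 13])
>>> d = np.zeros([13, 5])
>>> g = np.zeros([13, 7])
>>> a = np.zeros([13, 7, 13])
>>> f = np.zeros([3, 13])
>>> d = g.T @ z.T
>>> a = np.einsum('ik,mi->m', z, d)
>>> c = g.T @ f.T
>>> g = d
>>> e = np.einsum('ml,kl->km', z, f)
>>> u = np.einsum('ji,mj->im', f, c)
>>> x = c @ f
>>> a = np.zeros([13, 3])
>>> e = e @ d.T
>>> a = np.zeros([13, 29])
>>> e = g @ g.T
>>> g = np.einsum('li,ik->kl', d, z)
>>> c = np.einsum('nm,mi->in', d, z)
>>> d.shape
(7, 5)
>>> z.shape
(5, 13)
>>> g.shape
(13, 7)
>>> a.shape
(13, 29)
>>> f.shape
(3, 13)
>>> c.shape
(13, 7)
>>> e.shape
(7, 7)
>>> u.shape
(13, 7)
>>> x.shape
(7, 13)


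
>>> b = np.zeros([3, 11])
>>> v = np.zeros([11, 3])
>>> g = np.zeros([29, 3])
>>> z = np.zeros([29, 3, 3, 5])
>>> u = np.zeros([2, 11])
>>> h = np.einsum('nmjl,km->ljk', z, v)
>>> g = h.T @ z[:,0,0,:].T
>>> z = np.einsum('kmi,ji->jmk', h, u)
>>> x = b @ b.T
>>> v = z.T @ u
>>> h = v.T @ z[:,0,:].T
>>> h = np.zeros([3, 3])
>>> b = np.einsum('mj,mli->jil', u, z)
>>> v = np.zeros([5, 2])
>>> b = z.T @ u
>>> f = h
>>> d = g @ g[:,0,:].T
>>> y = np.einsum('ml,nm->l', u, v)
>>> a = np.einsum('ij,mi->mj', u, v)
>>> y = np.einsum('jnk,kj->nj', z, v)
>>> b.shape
(5, 3, 11)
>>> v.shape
(5, 2)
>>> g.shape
(11, 3, 29)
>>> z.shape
(2, 3, 5)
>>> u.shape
(2, 11)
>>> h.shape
(3, 3)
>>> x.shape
(3, 3)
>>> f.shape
(3, 3)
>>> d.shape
(11, 3, 11)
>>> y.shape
(3, 2)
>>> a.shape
(5, 11)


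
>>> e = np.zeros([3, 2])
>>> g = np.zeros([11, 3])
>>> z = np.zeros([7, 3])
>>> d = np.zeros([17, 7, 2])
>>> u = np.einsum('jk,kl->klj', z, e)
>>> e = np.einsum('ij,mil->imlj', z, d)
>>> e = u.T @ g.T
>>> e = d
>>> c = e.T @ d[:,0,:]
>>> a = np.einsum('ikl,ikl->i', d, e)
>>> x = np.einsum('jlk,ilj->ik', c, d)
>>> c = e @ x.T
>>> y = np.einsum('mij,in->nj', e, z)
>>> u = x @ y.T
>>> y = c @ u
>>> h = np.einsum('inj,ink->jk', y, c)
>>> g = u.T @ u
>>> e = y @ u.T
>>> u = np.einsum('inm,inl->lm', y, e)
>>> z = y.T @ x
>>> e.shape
(17, 7, 17)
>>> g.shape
(3, 3)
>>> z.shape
(3, 7, 2)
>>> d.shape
(17, 7, 2)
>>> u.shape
(17, 3)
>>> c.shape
(17, 7, 17)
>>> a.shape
(17,)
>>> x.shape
(17, 2)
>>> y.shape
(17, 7, 3)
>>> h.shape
(3, 17)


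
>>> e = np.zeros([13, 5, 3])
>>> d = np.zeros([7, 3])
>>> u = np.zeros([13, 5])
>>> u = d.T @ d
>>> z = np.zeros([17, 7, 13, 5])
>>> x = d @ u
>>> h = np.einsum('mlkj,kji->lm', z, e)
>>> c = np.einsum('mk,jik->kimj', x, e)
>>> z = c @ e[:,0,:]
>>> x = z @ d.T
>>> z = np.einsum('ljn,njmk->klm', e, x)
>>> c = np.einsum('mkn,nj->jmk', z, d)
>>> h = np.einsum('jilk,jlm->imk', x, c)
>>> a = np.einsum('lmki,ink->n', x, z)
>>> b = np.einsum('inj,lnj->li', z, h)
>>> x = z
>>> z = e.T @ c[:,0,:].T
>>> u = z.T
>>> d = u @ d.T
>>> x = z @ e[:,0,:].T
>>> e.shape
(13, 5, 3)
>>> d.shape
(3, 5, 7)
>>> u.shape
(3, 5, 3)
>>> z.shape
(3, 5, 3)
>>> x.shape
(3, 5, 13)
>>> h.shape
(5, 13, 7)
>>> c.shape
(3, 7, 13)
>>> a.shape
(13,)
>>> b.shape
(5, 7)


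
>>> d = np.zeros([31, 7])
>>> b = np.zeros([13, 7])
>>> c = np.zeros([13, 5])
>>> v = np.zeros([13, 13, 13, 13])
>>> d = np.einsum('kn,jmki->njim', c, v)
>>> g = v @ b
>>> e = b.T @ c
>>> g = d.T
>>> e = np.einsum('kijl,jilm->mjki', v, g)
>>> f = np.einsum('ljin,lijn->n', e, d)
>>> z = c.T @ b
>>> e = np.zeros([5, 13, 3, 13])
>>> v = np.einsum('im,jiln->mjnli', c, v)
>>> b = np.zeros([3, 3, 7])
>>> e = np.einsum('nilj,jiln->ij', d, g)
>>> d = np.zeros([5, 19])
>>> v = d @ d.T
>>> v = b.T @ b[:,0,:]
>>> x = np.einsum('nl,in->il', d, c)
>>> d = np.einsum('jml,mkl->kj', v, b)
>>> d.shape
(3, 7)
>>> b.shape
(3, 3, 7)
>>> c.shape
(13, 5)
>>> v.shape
(7, 3, 7)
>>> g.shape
(13, 13, 13, 5)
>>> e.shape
(13, 13)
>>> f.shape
(13,)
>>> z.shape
(5, 7)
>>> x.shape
(13, 19)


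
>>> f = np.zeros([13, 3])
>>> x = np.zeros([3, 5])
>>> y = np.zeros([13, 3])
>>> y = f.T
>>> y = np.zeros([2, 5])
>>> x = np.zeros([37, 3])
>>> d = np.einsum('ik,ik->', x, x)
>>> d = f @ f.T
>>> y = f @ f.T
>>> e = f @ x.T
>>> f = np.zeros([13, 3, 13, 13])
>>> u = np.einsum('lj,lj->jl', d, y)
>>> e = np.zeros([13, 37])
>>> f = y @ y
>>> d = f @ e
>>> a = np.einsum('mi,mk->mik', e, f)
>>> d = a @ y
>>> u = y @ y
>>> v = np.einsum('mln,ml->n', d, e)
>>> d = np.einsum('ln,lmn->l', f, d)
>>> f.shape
(13, 13)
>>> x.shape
(37, 3)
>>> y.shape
(13, 13)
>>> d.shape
(13,)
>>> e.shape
(13, 37)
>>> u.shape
(13, 13)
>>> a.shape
(13, 37, 13)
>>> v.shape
(13,)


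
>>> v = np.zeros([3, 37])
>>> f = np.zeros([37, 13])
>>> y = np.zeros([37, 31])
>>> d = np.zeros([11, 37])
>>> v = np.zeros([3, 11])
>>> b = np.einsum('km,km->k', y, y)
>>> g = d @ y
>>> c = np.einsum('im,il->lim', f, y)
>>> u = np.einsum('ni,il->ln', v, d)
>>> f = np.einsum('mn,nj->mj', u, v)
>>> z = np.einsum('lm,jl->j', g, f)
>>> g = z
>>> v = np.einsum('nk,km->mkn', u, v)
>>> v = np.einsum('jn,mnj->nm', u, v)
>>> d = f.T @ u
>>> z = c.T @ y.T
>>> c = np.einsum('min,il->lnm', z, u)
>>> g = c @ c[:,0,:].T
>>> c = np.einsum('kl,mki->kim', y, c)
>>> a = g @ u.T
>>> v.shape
(3, 11)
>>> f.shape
(37, 11)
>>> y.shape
(37, 31)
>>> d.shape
(11, 3)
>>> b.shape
(37,)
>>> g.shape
(3, 37, 3)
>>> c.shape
(37, 13, 3)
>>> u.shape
(37, 3)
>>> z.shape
(13, 37, 37)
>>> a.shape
(3, 37, 37)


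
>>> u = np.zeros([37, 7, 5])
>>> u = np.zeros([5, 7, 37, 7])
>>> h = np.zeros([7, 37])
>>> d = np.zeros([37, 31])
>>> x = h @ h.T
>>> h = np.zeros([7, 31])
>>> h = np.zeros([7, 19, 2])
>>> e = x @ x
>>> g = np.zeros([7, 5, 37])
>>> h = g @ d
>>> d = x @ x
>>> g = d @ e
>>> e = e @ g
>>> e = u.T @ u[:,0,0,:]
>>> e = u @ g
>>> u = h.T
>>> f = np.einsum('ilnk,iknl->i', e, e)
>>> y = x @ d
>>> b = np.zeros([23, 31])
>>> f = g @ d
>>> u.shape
(31, 5, 7)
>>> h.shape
(7, 5, 31)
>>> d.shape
(7, 7)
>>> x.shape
(7, 7)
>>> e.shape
(5, 7, 37, 7)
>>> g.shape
(7, 7)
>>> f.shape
(7, 7)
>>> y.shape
(7, 7)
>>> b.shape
(23, 31)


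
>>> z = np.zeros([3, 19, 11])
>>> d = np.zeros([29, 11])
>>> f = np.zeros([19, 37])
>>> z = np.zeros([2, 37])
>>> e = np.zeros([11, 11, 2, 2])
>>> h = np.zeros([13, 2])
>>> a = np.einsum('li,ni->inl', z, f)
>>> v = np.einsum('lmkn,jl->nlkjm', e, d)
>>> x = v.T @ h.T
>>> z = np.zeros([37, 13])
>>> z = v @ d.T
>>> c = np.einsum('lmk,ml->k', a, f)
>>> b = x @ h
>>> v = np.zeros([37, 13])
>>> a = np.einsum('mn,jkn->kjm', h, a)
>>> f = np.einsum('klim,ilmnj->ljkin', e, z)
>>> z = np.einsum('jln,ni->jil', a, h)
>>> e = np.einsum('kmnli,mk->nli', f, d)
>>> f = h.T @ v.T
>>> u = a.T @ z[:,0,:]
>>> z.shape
(19, 2, 37)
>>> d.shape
(29, 11)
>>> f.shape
(2, 37)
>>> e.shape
(11, 2, 29)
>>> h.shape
(13, 2)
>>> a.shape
(19, 37, 13)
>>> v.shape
(37, 13)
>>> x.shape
(11, 29, 2, 11, 13)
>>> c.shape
(2,)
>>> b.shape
(11, 29, 2, 11, 2)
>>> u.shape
(13, 37, 37)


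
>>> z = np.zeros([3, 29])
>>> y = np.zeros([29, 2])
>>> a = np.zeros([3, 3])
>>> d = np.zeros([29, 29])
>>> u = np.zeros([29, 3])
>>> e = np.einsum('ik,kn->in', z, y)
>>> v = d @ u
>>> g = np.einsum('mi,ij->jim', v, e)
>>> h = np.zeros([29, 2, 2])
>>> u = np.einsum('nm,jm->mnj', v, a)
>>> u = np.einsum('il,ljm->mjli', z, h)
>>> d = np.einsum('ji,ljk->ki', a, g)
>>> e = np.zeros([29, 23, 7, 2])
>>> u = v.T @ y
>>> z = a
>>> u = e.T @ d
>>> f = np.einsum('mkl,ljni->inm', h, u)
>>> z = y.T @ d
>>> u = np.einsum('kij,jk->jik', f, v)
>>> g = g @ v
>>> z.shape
(2, 3)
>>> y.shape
(29, 2)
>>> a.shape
(3, 3)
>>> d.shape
(29, 3)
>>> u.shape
(29, 23, 3)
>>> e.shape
(29, 23, 7, 2)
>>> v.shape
(29, 3)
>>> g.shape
(2, 3, 3)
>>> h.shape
(29, 2, 2)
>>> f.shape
(3, 23, 29)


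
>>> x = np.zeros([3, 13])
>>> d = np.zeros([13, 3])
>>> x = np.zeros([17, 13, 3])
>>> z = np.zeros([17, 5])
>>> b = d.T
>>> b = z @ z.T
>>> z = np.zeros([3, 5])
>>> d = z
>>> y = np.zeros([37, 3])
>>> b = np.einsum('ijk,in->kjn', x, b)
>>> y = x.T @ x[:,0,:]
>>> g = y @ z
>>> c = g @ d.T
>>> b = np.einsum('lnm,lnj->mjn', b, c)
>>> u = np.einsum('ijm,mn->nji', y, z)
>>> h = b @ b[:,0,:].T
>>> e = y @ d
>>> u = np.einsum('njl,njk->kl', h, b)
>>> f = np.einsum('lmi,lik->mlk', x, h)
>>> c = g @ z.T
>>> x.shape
(17, 13, 3)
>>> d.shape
(3, 5)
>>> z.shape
(3, 5)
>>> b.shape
(17, 3, 13)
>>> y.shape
(3, 13, 3)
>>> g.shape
(3, 13, 5)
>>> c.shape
(3, 13, 3)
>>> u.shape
(13, 17)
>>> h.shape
(17, 3, 17)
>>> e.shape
(3, 13, 5)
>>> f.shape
(13, 17, 17)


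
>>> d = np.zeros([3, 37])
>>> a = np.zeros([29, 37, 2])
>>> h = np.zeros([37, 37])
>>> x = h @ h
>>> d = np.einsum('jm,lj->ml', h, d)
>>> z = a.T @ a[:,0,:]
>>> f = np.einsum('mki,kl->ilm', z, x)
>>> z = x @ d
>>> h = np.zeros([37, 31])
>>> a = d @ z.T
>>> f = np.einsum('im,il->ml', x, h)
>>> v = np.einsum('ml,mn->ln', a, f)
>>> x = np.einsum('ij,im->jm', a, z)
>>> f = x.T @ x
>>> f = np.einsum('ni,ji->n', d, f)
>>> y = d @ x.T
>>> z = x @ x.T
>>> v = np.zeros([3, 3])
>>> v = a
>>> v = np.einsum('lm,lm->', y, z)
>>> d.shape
(37, 3)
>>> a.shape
(37, 37)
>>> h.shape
(37, 31)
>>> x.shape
(37, 3)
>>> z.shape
(37, 37)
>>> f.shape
(37,)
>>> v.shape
()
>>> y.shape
(37, 37)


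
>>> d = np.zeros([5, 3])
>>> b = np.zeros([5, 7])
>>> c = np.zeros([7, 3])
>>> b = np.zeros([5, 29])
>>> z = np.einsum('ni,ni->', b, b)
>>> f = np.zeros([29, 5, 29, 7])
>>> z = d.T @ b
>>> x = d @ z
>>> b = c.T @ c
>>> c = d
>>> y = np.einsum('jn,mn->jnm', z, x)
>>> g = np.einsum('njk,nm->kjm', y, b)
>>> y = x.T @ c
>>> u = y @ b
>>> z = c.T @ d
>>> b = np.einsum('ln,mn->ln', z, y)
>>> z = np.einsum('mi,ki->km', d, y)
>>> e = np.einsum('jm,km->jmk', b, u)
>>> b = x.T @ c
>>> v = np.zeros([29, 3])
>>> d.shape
(5, 3)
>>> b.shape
(29, 3)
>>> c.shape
(5, 3)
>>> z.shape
(29, 5)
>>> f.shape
(29, 5, 29, 7)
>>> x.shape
(5, 29)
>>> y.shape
(29, 3)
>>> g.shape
(5, 29, 3)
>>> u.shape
(29, 3)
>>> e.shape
(3, 3, 29)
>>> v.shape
(29, 3)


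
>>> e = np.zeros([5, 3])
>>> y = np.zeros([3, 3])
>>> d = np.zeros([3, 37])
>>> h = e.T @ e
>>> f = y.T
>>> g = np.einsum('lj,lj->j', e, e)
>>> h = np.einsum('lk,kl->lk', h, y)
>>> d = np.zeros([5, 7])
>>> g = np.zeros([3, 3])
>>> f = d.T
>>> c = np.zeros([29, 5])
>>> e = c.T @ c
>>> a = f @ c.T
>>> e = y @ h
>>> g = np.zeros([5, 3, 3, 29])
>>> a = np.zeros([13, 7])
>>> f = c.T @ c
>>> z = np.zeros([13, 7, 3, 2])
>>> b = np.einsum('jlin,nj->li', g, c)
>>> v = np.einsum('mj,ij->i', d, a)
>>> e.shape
(3, 3)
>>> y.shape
(3, 3)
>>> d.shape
(5, 7)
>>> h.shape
(3, 3)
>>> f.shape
(5, 5)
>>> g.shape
(5, 3, 3, 29)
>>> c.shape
(29, 5)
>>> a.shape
(13, 7)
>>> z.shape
(13, 7, 3, 2)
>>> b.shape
(3, 3)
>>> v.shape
(13,)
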